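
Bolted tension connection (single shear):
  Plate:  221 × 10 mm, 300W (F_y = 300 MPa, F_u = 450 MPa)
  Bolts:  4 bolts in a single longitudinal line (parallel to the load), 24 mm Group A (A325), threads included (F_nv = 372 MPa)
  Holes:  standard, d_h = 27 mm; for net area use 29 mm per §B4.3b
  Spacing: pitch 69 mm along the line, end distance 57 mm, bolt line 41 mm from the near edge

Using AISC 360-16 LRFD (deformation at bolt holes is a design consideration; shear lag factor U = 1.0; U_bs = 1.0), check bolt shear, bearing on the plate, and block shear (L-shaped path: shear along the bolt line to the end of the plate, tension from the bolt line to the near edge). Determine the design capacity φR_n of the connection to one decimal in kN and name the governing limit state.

Bolt shear: A_b = π(24)²/4 = 452.39 mm². φR_n = 0.75 × 372 × 452.39 × 4 × 1 = 504.9 kN.
Bearing (10 mm plate, F_u = 450 MPa): end bolts L_c = 57 − 27/2 = 43.5, R_n = min(1.2×43.5×10×450, 2.4×24×10×450) = 234.9 kN/bolt; interior L_c = 69 − 27 = 42, R_n = 226.8 kN/bolt. φR_n = 0.75 × (1×234.9 + 3×226.8) = 686.5 kN.
Block shear: shear path 1×[57+3×69] = 1×264 mm, A_gv = 2640, A_nv = 1×(264 − 3.5×29)×10 = 1625 mm²; tension to near edge: (41 − 0.5×29)×10 = 265 mm². R_n = min(0.6×450×1625, 0.6×300×2640) + 1.0×450×265 = min(438.75, 475.2) + 119.25 = 558 kN. φR_n = 0.75 × 558 = 418.5 kN.
Governing: min(504.9, 686.5, 418.5) = 418.5 kN → block shear.

418.5 kN (block shear governs)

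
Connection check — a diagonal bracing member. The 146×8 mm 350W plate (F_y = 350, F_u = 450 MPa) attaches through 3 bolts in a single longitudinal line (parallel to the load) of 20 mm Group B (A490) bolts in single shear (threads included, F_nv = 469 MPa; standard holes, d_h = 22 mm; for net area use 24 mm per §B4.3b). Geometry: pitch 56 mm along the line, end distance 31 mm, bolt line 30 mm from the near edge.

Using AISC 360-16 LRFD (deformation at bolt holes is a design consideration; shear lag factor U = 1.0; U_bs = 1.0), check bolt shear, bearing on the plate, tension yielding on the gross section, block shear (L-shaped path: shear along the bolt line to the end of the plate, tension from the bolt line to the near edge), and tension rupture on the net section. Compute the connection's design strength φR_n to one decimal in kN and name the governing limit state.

183.1 kN (block shear governs)

Bolt shear: A_b = π(20)²/4 = 314.16 mm². φR_n = 0.75 × 469 × 314.16 × 3 × 1 = 331.5 kN.
Bearing (8 mm plate, F_u = 450 MPa): end bolts L_c = 31 − 22/2 = 20, R_n = min(1.2×20×8×450, 2.4×20×8×450) = 86.4 kN/bolt; interior L_c = 56 − 22 = 34, R_n = 146.88 kN/bolt. φR_n = 0.75 × (1×86.4 + 2×146.88) = 285.1 kN.
Tension yield (gross): A_g = 146×8 = 1168 mm². φR_n = 0.90 × 350 × 1168 = 367.9 kN.
Block shear: shear path 1×[31+2×56] = 1×143 mm, A_gv = 1144, A_nv = 1×(143 − 2.5×24)×8 = 664 mm²; tension to near edge: (30 − 0.5×24)×8 = 144 mm². R_n = min(0.6×450×664, 0.6×350×1144) + 1.0×450×144 = min(179.28, 240.24) + 64.8 = 244.08 kN. φR_n = 0.75 × 244.08 = 183.1 kN.
Tension rupture (net): A_n = (146 − 1×24)×8 = 976 mm² (U = 1.0, A_e = A_n). φR_n = 0.75 × 450 × 976 = 329.4 kN.
Governing: min(331.5, 285.1, 367.9, 183.1, 329.4) = 183.1 kN → block shear.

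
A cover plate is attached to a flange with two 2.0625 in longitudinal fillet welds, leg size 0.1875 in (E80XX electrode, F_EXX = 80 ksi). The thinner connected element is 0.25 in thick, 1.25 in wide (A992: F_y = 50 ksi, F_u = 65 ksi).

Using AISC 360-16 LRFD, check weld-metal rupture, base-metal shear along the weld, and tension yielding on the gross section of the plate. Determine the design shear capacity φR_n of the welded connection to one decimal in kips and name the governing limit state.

Weld metal: throat = 0.707×0.1875 = 0.13256 in, L = 2×2.0625 = 4.125 in. φR_n = 0.75 × 0.6 × 80 × 0.13256 × 4.125 = 19.7 kips.
Base metal shear (0.25 in plate): yield φR_n = 1.0×0.6×50×0.25×4.125 = 30.9 kips; rupture φR_n = 0.75×0.6×65×0.25×4.125 = 30.2 kips; take 30.2 kips (rupture).
Tension yield (gross): A_g = 1.25×0.25 = 0.3125 in². φR_n = 0.90 × 50 × 0.3125 = 14.1 kips.
Governing: min(19.7, 30.2, 14.1) = 14.1 kips → gross-section yield.

14.1 kips (gross-section yield governs)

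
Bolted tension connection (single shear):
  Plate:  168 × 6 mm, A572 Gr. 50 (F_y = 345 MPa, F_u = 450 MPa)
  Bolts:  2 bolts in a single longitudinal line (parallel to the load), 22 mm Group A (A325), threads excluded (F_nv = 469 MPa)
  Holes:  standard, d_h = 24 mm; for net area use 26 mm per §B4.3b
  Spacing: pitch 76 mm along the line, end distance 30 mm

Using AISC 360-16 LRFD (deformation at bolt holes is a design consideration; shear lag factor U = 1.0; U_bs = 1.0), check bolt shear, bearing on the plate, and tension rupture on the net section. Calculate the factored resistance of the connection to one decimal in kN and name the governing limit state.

150.7 kN (bearing governs)

Bolt shear: A_b = π(22)²/4 = 380.13 mm². φR_n = 0.75 × 469 × 380.13 × 2 × 1 = 267.4 kN.
Bearing (6 mm plate, F_u = 450 MPa): end bolts L_c = 30 − 24/2 = 18, R_n = min(1.2×18×6×450, 2.4×22×6×450) = 58.32 kN/bolt; interior L_c = 76 − 24 = 52, R_n = 142.56 kN/bolt. φR_n = 0.75 × (1×58.32 + 1×142.56) = 150.7 kN.
Tension rupture (net): A_n = (168 − 1×26)×6 = 852 mm² (U = 1.0, A_e = A_n). φR_n = 0.75 × 450 × 852 = 287.6 kN.
Governing: min(267.4, 150.7, 287.6) = 150.7 kN → bearing.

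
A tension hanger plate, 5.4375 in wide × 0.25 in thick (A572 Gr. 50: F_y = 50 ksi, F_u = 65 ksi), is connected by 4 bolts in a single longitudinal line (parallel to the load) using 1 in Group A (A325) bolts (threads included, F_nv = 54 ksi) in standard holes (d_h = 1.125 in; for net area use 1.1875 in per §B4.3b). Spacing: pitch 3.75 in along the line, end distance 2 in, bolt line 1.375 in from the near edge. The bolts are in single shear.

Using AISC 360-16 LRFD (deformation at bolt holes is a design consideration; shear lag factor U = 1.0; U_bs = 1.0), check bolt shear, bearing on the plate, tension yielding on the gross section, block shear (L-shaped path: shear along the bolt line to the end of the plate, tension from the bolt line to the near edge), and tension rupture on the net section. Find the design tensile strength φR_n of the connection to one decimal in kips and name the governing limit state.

51.8 kips (net-section rupture governs)

Bolt shear: A_b = π(1)²/4 = 0.7854 in². φR_n = 0.75 × 54 × 0.7854 × 4 × 1 = 127.2 kips.
Bearing (0.25 in plate, F_u = 65 ksi): end bolts L_c = 2 − 1.125/2 = 1.4375, R_n = min(1.2×1.4375×0.25×65, 2.4×1×0.25×65) = 28.031 kips/bolt; interior L_c = 3.75 − 1.125 = 2.625, R_n = 39 kips/bolt. φR_n = 0.75 × (1×28.031 + 3×39) = 108.8 kips.
Tension yield (gross): A_g = 5.4375×0.25 = 1.3594 in². φR_n = 0.90 × 50 × 1.3594 = 61.2 kips.
Block shear: shear path 1×[2+3×3.75] = 1×13.25 in, A_gv = 3.3125, A_nv = 1×(13.25 − 3.5×1.1875)×0.25 = 2.2734 in²; tension to near edge: (1.375 − 0.5×1.1875)×0.25 = 0.19531 in². R_n = min(0.6×65×2.2734, 0.6×50×3.3125) + 1.0×65×0.19531 = min(88.663, 99.375) + 12.695 = 101.36 kips. φR_n = 0.75 × 101.36 = 76.0 kips.
Tension rupture (net): A_n = (5.4375 − 1×1.1875)×0.25 = 1.0625 in² (U = 1.0, A_e = A_n). φR_n = 0.75 × 65 × 1.0625 = 51.8 kips.
Governing: min(127.2, 108.8, 61.2, 76.0, 51.8) = 51.8 kips → net-section rupture.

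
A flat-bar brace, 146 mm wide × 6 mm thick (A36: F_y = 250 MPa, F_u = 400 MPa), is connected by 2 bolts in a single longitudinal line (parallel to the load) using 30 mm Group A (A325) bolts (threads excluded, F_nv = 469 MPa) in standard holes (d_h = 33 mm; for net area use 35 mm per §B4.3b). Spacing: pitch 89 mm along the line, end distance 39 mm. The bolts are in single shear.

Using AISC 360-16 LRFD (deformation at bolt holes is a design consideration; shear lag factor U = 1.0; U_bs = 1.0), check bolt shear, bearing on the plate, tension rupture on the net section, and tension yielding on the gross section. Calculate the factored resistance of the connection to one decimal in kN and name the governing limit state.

169.6 kN (bearing governs)

Bolt shear: A_b = π(30)²/4 = 706.86 mm². φR_n = 0.75 × 469 × 706.86 × 2 × 1 = 497.3 kN.
Bearing (6 mm plate, F_u = 400 MPa): end bolts L_c = 39 − 33/2 = 22.5, R_n = min(1.2×22.5×6×400, 2.4×30×6×400) = 64.8 kN/bolt; interior L_c = 89 − 33 = 56, R_n = 161.28 kN/bolt. φR_n = 0.75 × (1×64.8 + 1×161.28) = 169.6 kN.
Tension rupture (net): A_n = (146 − 1×35)×6 = 666 mm² (U = 1.0, A_e = A_n). φR_n = 0.75 × 400 × 666 = 199.8 kN.
Tension yield (gross): A_g = 146×6 = 876 mm². φR_n = 0.90 × 250 × 876 = 197.1 kN.
Governing: min(497.3, 169.6, 199.8, 197.1) = 169.6 kN → bearing.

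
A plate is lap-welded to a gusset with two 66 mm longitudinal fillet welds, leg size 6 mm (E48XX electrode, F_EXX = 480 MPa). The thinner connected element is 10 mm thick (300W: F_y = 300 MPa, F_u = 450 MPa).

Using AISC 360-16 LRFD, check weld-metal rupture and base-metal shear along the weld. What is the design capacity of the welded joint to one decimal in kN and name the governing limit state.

Weld metal: throat = 0.707×6 = 4.242 mm, L = 2×66 = 132 mm. φR_n = 0.75 × 0.6 × 480 × 4.242 × 132 = 120.9 kN.
Base metal shear (10 mm plate): yield φR_n = 1.0×0.6×300×10×132 = 237.6 kN; rupture φR_n = 0.75×0.6×450×10×132 = 267.3 kN; take 237.6 kN (yield).
Governing: min(120.9, 237.6) = 120.9 kN → weld metal.

120.9 kN (weld metal governs)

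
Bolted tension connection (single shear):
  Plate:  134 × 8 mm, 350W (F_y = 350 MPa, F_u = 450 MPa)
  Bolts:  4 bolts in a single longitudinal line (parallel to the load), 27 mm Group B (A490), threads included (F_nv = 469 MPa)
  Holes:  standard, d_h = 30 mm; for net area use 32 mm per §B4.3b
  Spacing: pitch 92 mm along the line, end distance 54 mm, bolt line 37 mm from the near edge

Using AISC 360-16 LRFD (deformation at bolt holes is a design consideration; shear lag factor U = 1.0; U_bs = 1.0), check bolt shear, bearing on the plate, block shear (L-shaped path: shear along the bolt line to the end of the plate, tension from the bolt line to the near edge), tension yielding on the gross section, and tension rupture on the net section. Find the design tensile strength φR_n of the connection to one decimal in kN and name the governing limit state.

275.4 kN (net-section rupture governs)

Bolt shear: A_b = π(27)²/4 = 572.56 mm². φR_n = 0.75 × 469 × 572.56 × 4 × 1 = 805.6 kN.
Bearing (8 mm plate, F_u = 450 MPa): end bolts L_c = 54 − 30/2 = 39, R_n = min(1.2×39×8×450, 2.4×27×8×450) = 168.48 kN/bolt; interior L_c = 92 − 30 = 62, R_n = 233.28 kN/bolt. φR_n = 0.75 × (1×168.48 + 3×233.28) = 651.2 kN.
Block shear: shear path 1×[54+3×92] = 1×330 mm, A_gv = 2640, A_nv = 1×(330 − 3.5×32)×8 = 1744 mm²; tension to near edge: (37 − 0.5×32)×8 = 168 mm². R_n = min(0.6×450×1744, 0.6×350×2640) + 1.0×450×168 = min(470.88, 554.4) + 75.6 = 546.48 kN. φR_n = 0.75 × 546.48 = 409.9 kN.
Tension yield (gross): A_g = 134×8 = 1072 mm². φR_n = 0.90 × 350 × 1072 = 337.7 kN.
Tension rupture (net): A_n = (134 − 1×32)×8 = 816 mm² (U = 1.0, A_e = A_n). φR_n = 0.75 × 450 × 816 = 275.4 kN.
Governing: min(805.6, 651.2, 409.9, 337.7, 275.4) = 275.4 kN → net-section rupture.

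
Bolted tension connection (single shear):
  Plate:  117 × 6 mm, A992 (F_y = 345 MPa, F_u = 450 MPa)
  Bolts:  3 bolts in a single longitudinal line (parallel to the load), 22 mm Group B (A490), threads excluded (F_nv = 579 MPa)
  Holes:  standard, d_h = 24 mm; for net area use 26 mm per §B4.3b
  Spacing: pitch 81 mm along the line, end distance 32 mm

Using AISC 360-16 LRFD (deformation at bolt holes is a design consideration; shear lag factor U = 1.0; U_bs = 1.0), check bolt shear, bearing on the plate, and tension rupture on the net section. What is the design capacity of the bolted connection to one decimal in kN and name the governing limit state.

Bolt shear: A_b = π(22)²/4 = 380.13 mm². φR_n = 0.75 × 579 × 380.13 × 3 × 1 = 495.2 kN.
Bearing (6 mm plate, F_u = 450 MPa): end bolts L_c = 32 − 24/2 = 20, R_n = min(1.2×20×6×450, 2.4×22×6×450) = 64.8 kN/bolt; interior L_c = 81 − 24 = 57, R_n = 142.56 kN/bolt. φR_n = 0.75 × (1×64.8 + 2×142.56) = 262.4 kN.
Tension rupture (net): A_n = (117 − 1×26)×6 = 546 mm² (U = 1.0, A_e = A_n). φR_n = 0.75 × 450 × 546 = 184.3 kN.
Governing: min(495.2, 262.4, 184.3) = 184.3 kN → net-section rupture.

184.3 kN (net-section rupture governs)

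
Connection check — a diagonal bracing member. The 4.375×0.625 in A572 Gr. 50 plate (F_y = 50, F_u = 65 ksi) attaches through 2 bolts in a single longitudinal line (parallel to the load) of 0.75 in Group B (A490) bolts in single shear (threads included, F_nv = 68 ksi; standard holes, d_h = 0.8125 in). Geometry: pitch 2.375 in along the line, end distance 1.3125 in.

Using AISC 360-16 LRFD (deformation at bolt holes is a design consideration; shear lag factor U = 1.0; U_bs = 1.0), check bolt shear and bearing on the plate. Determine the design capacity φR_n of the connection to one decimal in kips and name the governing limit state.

Bolt shear: A_b = π(0.75)²/4 = 0.44179 in². φR_n = 0.75 × 68 × 0.44179 × 2 × 1 = 45.1 kips.
Bearing (0.625 in plate, F_u = 65 ksi): end bolts L_c = 1.3125 − 0.8125/2 = 0.90625, R_n = min(1.2×0.90625×0.625×65, 2.4×0.75×0.625×65) = 44.18 kips/bolt; interior L_c = 2.375 − 0.8125 = 1.5625, R_n = 73.125 kips/bolt. φR_n = 0.75 × (1×44.18 + 1×73.125) = 88.0 kips.
Governing: min(45.1, 88.0) = 45.1 kips → bolt shear.

45.1 kips (bolt shear governs)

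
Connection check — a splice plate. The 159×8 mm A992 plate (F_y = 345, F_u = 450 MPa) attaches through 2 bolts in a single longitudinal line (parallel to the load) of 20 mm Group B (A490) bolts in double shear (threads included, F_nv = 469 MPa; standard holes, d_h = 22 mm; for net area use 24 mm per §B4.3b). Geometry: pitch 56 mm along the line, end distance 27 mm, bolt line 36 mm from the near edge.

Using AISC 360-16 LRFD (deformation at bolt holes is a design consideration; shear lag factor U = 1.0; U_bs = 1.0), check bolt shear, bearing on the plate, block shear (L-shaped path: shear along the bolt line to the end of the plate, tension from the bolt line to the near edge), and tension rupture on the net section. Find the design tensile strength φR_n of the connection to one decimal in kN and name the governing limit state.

140.9 kN (block shear governs)

Bolt shear: A_b = π(20)²/4 = 314.16 mm². φR_n = 0.75 × 469 × 314.16 × 2 × 2 = 442.0 kN.
Bearing (8 mm plate, F_u = 450 MPa): end bolts L_c = 27 − 22/2 = 16, R_n = min(1.2×16×8×450, 2.4×20×8×450) = 69.12 kN/bolt; interior L_c = 56 − 22 = 34, R_n = 146.88 kN/bolt. φR_n = 0.75 × (1×69.12 + 1×146.88) = 162.0 kN.
Block shear: shear path 1×[27+1×56] = 1×83 mm, A_gv = 664, A_nv = 1×(83 − 1.5×24)×8 = 376 mm²; tension to near edge: (36 − 0.5×24)×8 = 192 mm². R_n = min(0.6×450×376, 0.6×345×664) + 1.0×450×192 = min(101.52, 137.45) + 86.4 = 187.92 kN. φR_n = 0.75 × 187.92 = 140.9 kN.
Tension rupture (net): A_n = (159 − 1×24)×8 = 1080 mm² (U = 1.0, A_e = A_n). φR_n = 0.75 × 450 × 1080 = 364.5 kN.
Governing: min(442.0, 162.0, 140.9, 364.5) = 140.9 kN → block shear.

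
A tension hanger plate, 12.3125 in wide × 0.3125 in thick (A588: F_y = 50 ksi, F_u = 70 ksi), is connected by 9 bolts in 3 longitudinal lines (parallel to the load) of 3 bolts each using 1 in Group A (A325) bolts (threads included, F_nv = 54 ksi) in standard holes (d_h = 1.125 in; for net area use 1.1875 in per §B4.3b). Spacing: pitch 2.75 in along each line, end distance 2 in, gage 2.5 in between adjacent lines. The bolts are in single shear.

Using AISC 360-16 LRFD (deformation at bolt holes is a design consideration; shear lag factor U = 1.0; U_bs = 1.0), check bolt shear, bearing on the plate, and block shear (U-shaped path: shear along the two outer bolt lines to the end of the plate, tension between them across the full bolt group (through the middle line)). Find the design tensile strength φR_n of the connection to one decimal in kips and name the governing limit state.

132.3 kips (block shear governs)

Bolt shear: A_b = π(1)²/4 = 0.7854 in². φR_n = 0.75 × 54 × 0.7854 × 9 × 1 = 286.3 kips.
Bearing (0.3125 in plate, F_u = 70 ksi): end bolts L_c = 2 − 1.125/2 = 1.4375, R_n = min(1.2×1.4375×0.3125×70, 2.4×1×0.3125×70) = 37.734 kips/bolt; interior L_c = 2.75 − 1.125 = 1.625, R_n = 42.656 kips/bolt. φR_n = 0.75 × (3×37.734 + 6×42.656) = 276.9 kips.
Block shear: shear path 2×[2+2×2.75] = 2×7.5 in, A_gv = 4.6875, A_nv = 2×(7.5 − 2.5×1.1875)×0.3125 = 2.832 in²; tension across gage: (5 − 2×1.1875)×0.3125 = 0.82031 in². R_n = min(0.6×70×2.832, 0.6×50×4.6875) + 1.0×70×0.82031 = min(118.94, 140.63) + 57.422 = 176.36 kips. φR_n = 0.75 × 176.36 = 132.3 kips.
Governing: min(286.3, 276.9, 132.3) = 132.3 kips → block shear.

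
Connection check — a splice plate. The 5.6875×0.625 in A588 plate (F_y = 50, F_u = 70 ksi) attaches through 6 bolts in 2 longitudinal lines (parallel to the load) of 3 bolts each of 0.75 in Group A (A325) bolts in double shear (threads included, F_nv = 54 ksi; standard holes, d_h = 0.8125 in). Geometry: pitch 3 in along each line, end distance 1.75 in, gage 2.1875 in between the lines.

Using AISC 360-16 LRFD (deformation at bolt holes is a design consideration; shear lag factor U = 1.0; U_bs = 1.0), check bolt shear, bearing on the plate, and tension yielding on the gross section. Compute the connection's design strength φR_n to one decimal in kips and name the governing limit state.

Bolt shear: A_b = π(0.75)²/4 = 0.44179 in². φR_n = 0.75 × 54 × 0.44179 × 6 × 2 = 214.7 kips.
Bearing (0.625 in plate, F_u = 70 ksi): end bolts L_c = 1.75 − 0.8125/2 = 1.34375, R_n = min(1.2×1.34375×0.625×70, 2.4×0.75×0.625×70) = 70.547 kips/bolt; interior L_c = 3 − 0.8125 = 2.1875, R_n = 78.75 kips/bolt. φR_n = 0.75 × (2×70.547 + 4×78.75) = 342.1 kips.
Tension yield (gross): A_g = 5.6875×0.625 = 3.5547 in². φR_n = 0.90 × 50 × 3.5547 = 160.0 kips.
Governing: min(214.7, 342.1, 160.0) = 160.0 kips → gross-section yield.

160.0 kips (gross-section yield governs)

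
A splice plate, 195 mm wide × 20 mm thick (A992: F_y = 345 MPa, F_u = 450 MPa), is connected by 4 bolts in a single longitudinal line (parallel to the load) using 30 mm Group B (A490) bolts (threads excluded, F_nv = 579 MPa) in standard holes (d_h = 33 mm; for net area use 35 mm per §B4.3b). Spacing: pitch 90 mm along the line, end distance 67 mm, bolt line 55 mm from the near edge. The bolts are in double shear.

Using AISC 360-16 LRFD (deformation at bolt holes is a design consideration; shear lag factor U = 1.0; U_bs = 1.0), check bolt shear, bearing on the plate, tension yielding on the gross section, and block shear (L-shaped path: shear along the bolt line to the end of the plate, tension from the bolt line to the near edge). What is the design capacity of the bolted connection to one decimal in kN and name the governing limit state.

1121.9 kN (block shear governs)

Bolt shear: A_b = π(30)²/4 = 706.86 mm². φR_n = 0.75 × 579 × 706.86 × 4 × 2 = 2455.6 kN.
Bearing (20 mm plate, F_u = 450 MPa): end bolts L_c = 67 − 33/2 = 50.5, R_n = min(1.2×50.5×20×450, 2.4×30×20×450) = 545.4 kN/bolt; interior L_c = 90 − 33 = 57, R_n = 615.6 kN/bolt. φR_n = 0.75 × (1×545.4 + 3×615.6) = 1794.2 kN.
Tension yield (gross): A_g = 195×20 = 3900 mm². φR_n = 0.90 × 345 × 3900 = 1211.0 kN.
Block shear: shear path 1×[67+3×90] = 1×337 mm, A_gv = 6740, A_nv = 1×(337 − 3.5×35)×20 = 4290 mm²; tension to near edge: (55 − 0.5×35)×20 = 750 mm². R_n = min(0.6×450×4290, 0.6×345×6740) + 1.0×450×750 = min(1158.3, 1395.2) + 337.5 = 1495.8 kN. φR_n = 0.75 × 1495.8 = 1121.9 kN.
Governing: min(2455.6, 1794.2, 1211.0, 1121.9) = 1121.9 kN → block shear.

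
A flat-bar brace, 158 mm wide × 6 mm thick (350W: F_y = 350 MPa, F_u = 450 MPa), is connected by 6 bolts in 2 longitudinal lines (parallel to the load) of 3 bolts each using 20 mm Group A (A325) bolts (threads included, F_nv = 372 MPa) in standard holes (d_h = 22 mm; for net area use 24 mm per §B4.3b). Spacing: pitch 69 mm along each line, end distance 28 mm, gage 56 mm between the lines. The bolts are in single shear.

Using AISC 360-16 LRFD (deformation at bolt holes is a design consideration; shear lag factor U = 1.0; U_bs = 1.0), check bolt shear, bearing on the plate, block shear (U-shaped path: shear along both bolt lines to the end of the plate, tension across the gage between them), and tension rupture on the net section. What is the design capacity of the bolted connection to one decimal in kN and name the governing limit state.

Bolt shear: A_b = π(20)²/4 = 314.16 mm². φR_n = 0.75 × 372 × 314.16 × 6 × 1 = 525.9 kN.
Bearing (6 mm plate, F_u = 450 MPa): end bolts L_c = 28 − 22/2 = 17, R_n = min(1.2×17×6×450, 2.4×20×6×450) = 55.08 kN/bolt; interior L_c = 69 − 22 = 47, R_n = 129.6 kN/bolt. φR_n = 0.75 × (2×55.08 + 4×129.6) = 471.4 kN.
Block shear: shear path 2×[28+2×69] = 2×166 mm, A_gv = 1992, A_nv = 2×(166 − 2.5×24)×6 = 1272 mm²; tension across gage: (56 − 1×24)×6 = 192 mm². R_n = min(0.6×450×1272, 0.6×350×1992) + 1.0×450×192 = min(343.44, 418.32) + 86.4 = 429.84 kN. φR_n = 0.75 × 429.84 = 322.4 kN.
Tension rupture (net): A_n = (158 − 2×24)×6 = 660 mm² (U = 1.0, A_e = A_n). φR_n = 0.75 × 450 × 660 = 222.8 kN.
Governing: min(525.9, 471.4, 322.4, 222.8) = 222.8 kN → net-section rupture.

222.8 kN (net-section rupture governs)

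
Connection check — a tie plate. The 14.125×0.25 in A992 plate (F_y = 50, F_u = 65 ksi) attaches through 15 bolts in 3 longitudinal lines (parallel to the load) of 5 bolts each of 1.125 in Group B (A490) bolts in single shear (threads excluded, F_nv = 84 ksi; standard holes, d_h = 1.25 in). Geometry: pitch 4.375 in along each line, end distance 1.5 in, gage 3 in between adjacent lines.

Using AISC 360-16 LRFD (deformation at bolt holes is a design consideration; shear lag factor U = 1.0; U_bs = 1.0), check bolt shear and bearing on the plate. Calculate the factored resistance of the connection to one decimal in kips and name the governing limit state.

Bolt shear: A_b = π(1.125)²/4 = 0.99402 in². φR_n = 0.75 × 84 × 0.99402 × 15 × 1 = 939.3 kips.
Bearing (0.25 in plate, F_u = 65 ksi): end bolts L_c = 1.5 − 1.25/2 = 0.875, R_n = min(1.2×0.875×0.25×65, 2.4×1.125×0.25×65) = 17.063 kips/bolt; interior L_c = 4.375 − 1.25 = 3.125, R_n = 43.875 kips/bolt. φR_n = 0.75 × (3×17.063 + 12×43.875) = 433.3 kips.
Governing: min(939.3, 433.3) = 433.3 kips → bearing.

433.3 kips (bearing governs)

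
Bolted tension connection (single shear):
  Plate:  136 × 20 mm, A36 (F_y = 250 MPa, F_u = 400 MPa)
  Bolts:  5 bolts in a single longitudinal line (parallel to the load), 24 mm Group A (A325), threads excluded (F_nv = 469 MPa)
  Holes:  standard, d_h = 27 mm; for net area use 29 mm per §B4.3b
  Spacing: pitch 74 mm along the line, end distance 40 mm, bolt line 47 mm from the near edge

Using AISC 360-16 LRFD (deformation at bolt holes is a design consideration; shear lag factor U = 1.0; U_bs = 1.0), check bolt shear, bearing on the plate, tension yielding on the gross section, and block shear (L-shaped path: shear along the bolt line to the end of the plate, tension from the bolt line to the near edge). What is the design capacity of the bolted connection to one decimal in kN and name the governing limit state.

Bolt shear: A_b = π(24)²/4 = 452.39 mm². φR_n = 0.75 × 469 × 452.39 × 5 × 1 = 795.6 kN.
Bearing (20 mm plate, F_u = 400 MPa): end bolts L_c = 40 − 27/2 = 26.5, R_n = min(1.2×26.5×20×400, 2.4×24×20×400) = 254.4 kN/bolt; interior L_c = 74 − 27 = 47, R_n = 451.2 kN/bolt. φR_n = 0.75 × (1×254.4 + 4×451.2) = 1544.4 kN.
Tension yield (gross): A_g = 136×20 = 2720 mm². φR_n = 0.90 × 250 × 2720 = 612.0 kN.
Block shear: shear path 1×[40+4×74] = 1×336 mm, A_gv = 6720, A_nv = 1×(336 − 4.5×29)×20 = 4110 mm²; tension to near edge: (47 − 0.5×29)×20 = 650 mm². R_n = min(0.6×400×4110, 0.6×250×6720) + 1.0×400×650 = min(986.4, 1008) + 260 = 1246.4 kN. φR_n = 0.75 × 1246.4 = 934.8 kN.
Governing: min(795.6, 1544.4, 612.0, 934.8) = 612.0 kN → gross-section yield.

612.0 kN (gross-section yield governs)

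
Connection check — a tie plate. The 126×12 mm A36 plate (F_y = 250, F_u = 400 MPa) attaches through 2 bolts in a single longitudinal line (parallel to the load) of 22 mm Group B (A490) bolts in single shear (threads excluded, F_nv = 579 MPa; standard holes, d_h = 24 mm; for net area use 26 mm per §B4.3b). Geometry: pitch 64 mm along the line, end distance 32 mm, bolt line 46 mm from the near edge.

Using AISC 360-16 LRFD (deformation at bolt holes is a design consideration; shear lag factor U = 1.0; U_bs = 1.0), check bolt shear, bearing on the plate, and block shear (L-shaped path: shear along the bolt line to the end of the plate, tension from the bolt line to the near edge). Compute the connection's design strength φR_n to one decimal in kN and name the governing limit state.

241.9 kN (block shear governs)

Bolt shear: A_b = π(22)²/4 = 380.13 mm². φR_n = 0.75 × 579 × 380.13 × 2 × 1 = 330.1 kN.
Bearing (12 mm plate, F_u = 400 MPa): end bolts L_c = 32 − 24/2 = 20, R_n = min(1.2×20×12×400, 2.4×22×12×400) = 115.2 kN/bolt; interior L_c = 64 − 24 = 40, R_n = 230.4 kN/bolt. φR_n = 0.75 × (1×115.2 + 1×230.4) = 259.2 kN.
Block shear: shear path 1×[32+1×64] = 1×96 mm, A_gv = 1152, A_nv = 1×(96 − 1.5×26)×12 = 684 mm²; tension to near edge: (46 − 0.5×26)×12 = 396 mm². R_n = min(0.6×400×684, 0.6×250×1152) + 1.0×400×396 = min(164.16, 172.8) + 158.4 = 322.56 kN. φR_n = 0.75 × 322.56 = 241.9 kN.
Governing: min(330.1, 259.2, 241.9) = 241.9 kN → block shear.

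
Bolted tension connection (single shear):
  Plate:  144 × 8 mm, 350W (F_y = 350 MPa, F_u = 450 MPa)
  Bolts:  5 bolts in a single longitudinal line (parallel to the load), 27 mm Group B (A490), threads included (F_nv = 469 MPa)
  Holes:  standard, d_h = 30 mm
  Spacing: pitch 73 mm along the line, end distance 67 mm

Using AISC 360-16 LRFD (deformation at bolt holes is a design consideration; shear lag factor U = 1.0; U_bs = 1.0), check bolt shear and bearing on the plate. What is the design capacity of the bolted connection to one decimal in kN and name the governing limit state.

Bolt shear: A_b = π(27)²/4 = 572.56 mm². φR_n = 0.75 × 469 × 572.56 × 5 × 1 = 1007.0 kN.
Bearing (8 mm plate, F_u = 450 MPa): end bolts L_c = 67 − 30/2 = 52, R_n = min(1.2×52×8×450, 2.4×27×8×450) = 224.64 kN/bolt; interior L_c = 73 − 30 = 43, R_n = 185.76 kN/bolt. φR_n = 0.75 × (1×224.64 + 4×185.76) = 725.8 kN.
Governing: min(1007.0, 725.8) = 725.8 kN → bearing.

725.8 kN (bearing governs)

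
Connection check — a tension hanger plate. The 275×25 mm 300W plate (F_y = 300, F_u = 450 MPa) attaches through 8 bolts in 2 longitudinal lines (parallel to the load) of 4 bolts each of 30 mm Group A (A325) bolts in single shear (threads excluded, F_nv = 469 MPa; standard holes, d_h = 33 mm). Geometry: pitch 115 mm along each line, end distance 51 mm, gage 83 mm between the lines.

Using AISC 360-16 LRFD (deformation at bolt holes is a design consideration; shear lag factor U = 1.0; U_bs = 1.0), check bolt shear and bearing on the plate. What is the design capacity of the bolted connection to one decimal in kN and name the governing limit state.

Bolt shear: A_b = π(30)²/4 = 706.86 mm². φR_n = 0.75 × 469 × 706.86 × 8 × 1 = 1989.1 kN.
Bearing (25 mm plate, F_u = 450 MPa): end bolts L_c = 51 − 33/2 = 34.5, R_n = min(1.2×34.5×25×450, 2.4×30×25×450) = 465.75 kN/bolt; interior L_c = 115 − 33 = 82, R_n = 810 kN/bolt. φR_n = 0.75 × (2×465.75 + 6×810) = 4343.6 kN.
Governing: min(1989.1, 4343.6) = 1989.1 kN → bolt shear.

1989.1 kN (bolt shear governs)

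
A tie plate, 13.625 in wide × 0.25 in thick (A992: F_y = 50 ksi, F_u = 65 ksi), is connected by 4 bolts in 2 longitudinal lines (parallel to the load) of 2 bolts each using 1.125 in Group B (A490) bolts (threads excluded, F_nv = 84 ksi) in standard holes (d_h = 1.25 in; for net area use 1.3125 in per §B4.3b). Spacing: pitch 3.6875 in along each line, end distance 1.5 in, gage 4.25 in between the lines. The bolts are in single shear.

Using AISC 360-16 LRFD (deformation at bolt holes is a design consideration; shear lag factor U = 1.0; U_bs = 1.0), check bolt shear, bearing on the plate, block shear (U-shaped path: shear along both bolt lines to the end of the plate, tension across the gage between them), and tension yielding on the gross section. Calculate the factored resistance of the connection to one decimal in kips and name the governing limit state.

Bolt shear: A_b = π(1.125)²/4 = 0.99402 in². φR_n = 0.75 × 84 × 0.99402 × 4 × 1 = 250.5 kips.
Bearing (0.25 in plate, F_u = 65 ksi): end bolts L_c = 1.5 − 1.25/2 = 0.875, R_n = min(1.2×0.875×0.25×65, 2.4×1.125×0.25×65) = 17.063 kips/bolt; interior L_c = 3.6875 − 1.25 = 2.4375, R_n = 43.875 kips/bolt. φR_n = 0.75 × (2×17.063 + 2×43.875) = 91.4 kips.
Block shear: shear path 2×[1.5+1×3.6875] = 2×5.1875 in, A_gv = 2.5938, A_nv = 2×(5.1875 − 1.5×1.3125)×0.25 = 1.6094 in²; tension across gage: (4.25 − 1×1.3125)×0.25 = 0.73438 in². R_n = min(0.6×65×1.6094, 0.6×50×2.5938) + 1.0×65×0.73438 = min(62.767, 77.814) + 47.735 = 110.5 kips. φR_n = 0.75 × 110.5 = 82.9 kips.
Tension yield (gross): A_g = 13.625×0.25 = 3.4063 in². φR_n = 0.90 × 50 × 3.4063 = 153.3 kips.
Governing: min(250.5, 91.4, 82.9, 153.3) = 82.9 kips → block shear.

82.9 kips (block shear governs)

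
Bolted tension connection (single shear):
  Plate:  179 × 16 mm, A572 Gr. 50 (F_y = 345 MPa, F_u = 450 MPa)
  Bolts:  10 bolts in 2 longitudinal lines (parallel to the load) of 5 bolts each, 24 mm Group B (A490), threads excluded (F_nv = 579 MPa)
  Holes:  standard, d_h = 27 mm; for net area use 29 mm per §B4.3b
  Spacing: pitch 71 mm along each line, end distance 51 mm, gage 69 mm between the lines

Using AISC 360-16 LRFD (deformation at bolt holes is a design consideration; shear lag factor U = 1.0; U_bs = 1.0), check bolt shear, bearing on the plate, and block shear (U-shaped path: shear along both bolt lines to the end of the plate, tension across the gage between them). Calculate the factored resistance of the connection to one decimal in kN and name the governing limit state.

1541.2 kN (block shear governs)

Bolt shear: A_b = π(24)²/4 = 452.39 mm². φR_n = 0.75 × 579 × 452.39 × 10 × 1 = 1964.5 kN.
Bearing (16 mm plate, F_u = 450 MPa): end bolts L_c = 51 − 27/2 = 37.5, R_n = min(1.2×37.5×16×450, 2.4×24×16×450) = 324 kN/bolt; interior L_c = 71 − 27 = 44, R_n = 380.16 kN/bolt. φR_n = 0.75 × (2×324 + 8×380.16) = 2767.0 kN.
Block shear: shear path 2×[51+4×71] = 2×335 mm, A_gv = 10720, A_nv = 2×(335 − 4.5×29)×16 = 6544 mm²; tension across gage: (69 − 1×29)×16 = 640 mm². R_n = min(0.6×450×6544, 0.6×345×10720) + 1.0×450×640 = min(1766.9, 2219) + 288 = 2054.9 kN. φR_n = 0.75 × 2054.9 = 1541.2 kN.
Governing: min(1964.5, 2767.0, 1541.2) = 1541.2 kN → block shear.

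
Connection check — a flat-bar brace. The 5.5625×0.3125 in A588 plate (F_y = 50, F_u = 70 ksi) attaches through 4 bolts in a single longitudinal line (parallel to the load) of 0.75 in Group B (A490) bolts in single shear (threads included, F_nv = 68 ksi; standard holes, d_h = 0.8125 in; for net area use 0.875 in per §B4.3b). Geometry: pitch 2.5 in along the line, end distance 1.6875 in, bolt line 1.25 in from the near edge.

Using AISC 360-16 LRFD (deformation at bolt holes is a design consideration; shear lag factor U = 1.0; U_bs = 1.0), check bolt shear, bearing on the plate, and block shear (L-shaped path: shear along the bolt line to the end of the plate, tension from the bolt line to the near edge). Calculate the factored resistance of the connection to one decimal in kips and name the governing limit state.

Bolt shear: A_b = π(0.75)²/4 = 0.44179 in². φR_n = 0.75 × 68 × 0.44179 × 4 × 1 = 90.1 kips.
Bearing (0.3125 in plate, F_u = 70 ksi): end bolts L_c = 1.6875 − 0.8125/2 = 1.28125, R_n = min(1.2×1.28125×0.3125×70, 2.4×0.75×0.3125×70) = 33.633 kips/bolt; interior L_c = 2.5 − 0.8125 = 1.6875, R_n = 39.375 kips/bolt. φR_n = 0.75 × (1×33.633 + 3×39.375) = 113.8 kips.
Block shear: shear path 1×[1.6875+3×2.5] = 1×9.1875 in, A_gv = 2.8711, A_nv = 1×(9.1875 − 3.5×0.875)×0.3125 = 1.9141 in²; tension to near edge: (1.25 − 0.5×0.875)×0.3125 = 0.25391 in². R_n = min(0.6×70×1.9141, 0.6×50×2.8711) + 1.0×70×0.25391 = min(80.392, 86.133) + 17.774 = 98.166 kips. φR_n = 0.75 × 98.166 = 73.6 kips.
Governing: min(90.1, 113.8, 73.6) = 73.6 kips → block shear.

73.6 kips (block shear governs)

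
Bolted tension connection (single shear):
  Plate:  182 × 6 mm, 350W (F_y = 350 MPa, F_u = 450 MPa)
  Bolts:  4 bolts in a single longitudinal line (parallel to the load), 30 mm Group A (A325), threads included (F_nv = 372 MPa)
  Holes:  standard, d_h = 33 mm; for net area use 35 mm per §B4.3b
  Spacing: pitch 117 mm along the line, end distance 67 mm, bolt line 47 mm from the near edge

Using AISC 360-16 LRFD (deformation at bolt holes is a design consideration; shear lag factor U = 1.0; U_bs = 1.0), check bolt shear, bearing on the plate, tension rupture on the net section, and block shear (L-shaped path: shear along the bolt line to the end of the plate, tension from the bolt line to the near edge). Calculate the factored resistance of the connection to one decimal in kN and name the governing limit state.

297.7 kN (net-section rupture governs)

Bolt shear: A_b = π(30)²/4 = 706.86 mm². φR_n = 0.75 × 372 × 706.86 × 4 × 1 = 788.9 kN.
Bearing (6 mm plate, F_u = 450 MPa): end bolts L_c = 67 − 33/2 = 50.5, R_n = min(1.2×50.5×6×450, 2.4×30×6×450) = 163.62 kN/bolt; interior L_c = 117 − 33 = 84, R_n = 194.4 kN/bolt. φR_n = 0.75 × (1×163.62 + 3×194.4) = 560.1 kN.
Tension rupture (net): A_n = (182 − 1×35)×6 = 882 mm² (U = 1.0, A_e = A_n). φR_n = 0.75 × 450 × 882 = 297.7 kN.
Block shear: shear path 1×[67+3×117] = 1×418 mm, A_gv = 2508, A_nv = 1×(418 − 3.5×35)×6 = 1773 mm²; tension to near edge: (47 − 0.5×35)×6 = 177 mm². R_n = min(0.6×450×1773, 0.6×350×2508) + 1.0×450×177 = min(478.71, 526.68) + 79.65 = 558.36 kN. φR_n = 0.75 × 558.36 = 418.8 kN.
Governing: min(788.9, 560.1, 297.7, 418.8) = 297.7 kN → net-section rupture.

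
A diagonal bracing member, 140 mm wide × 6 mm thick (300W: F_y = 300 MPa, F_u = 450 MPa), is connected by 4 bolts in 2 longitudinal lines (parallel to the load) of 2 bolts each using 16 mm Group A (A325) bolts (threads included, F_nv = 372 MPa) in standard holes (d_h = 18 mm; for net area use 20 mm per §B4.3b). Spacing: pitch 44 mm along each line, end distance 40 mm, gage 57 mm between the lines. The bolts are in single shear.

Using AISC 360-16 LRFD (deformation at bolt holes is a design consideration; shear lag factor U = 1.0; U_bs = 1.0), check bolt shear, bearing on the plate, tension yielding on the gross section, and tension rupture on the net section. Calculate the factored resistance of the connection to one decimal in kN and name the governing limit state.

202.5 kN (net-section rupture governs)

Bolt shear: A_b = π(16)²/4 = 201.06 mm². φR_n = 0.75 × 372 × 201.06 × 4 × 1 = 224.4 kN.
Bearing (6 mm plate, F_u = 450 MPa): end bolts L_c = 40 − 18/2 = 31, R_n = min(1.2×31×6×450, 2.4×16×6×450) = 100.44 kN/bolt; interior L_c = 44 − 18 = 26, R_n = 84.24 kN/bolt. φR_n = 0.75 × (2×100.44 + 2×84.24) = 277.0 kN.
Tension yield (gross): A_g = 140×6 = 840 mm². φR_n = 0.90 × 300 × 840 = 226.8 kN.
Tension rupture (net): A_n = (140 − 2×20)×6 = 600 mm² (U = 1.0, A_e = A_n). φR_n = 0.75 × 450 × 600 = 202.5 kN.
Governing: min(224.4, 277.0, 226.8, 202.5) = 202.5 kN → net-section rupture.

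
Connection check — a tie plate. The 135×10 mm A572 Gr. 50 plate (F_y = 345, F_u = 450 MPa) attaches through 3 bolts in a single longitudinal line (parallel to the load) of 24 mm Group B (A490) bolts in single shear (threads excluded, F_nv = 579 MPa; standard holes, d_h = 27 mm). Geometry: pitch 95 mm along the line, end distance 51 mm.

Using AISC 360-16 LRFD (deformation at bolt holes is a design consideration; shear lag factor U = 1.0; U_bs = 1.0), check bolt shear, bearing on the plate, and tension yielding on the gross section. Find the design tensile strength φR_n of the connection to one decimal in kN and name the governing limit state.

419.2 kN (gross-section yield governs)

Bolt shear: A_b = π(24)²/4 = 452.39 mm². φR_n = 0.75 × 579 × 452.39 × 3 × 1 = 589.4 kN.
Bearing (10 mm plate, F_u = 450 MPa): end bolts L_c = 51 − 27/2 = 37.5, R_n = min(1.2×37.5×10×450, 2.4×24×10×450) = 202.5 kN/bolt; interior L_c = 95 − 27 = 68, R_n = 259.2 kN/bolt. φR_n = 0.75 × (1×202.5 + 2×259.2) = 540.7 kN.
Tension yield (gross): A_g = 135×10 = 1350 mm². φR_n = 0.90 × 345 × 1350 = 419.2 kN.
Governing: min(589.4, 540.7, 419.2) = 419.2 kN → gross-section yield.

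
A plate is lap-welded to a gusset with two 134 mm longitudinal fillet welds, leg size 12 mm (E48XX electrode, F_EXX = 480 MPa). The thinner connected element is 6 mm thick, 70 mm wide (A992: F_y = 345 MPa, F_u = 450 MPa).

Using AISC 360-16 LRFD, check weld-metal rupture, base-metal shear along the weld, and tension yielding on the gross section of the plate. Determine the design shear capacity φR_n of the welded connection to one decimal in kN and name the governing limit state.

130.4 kN (gross-section yield governs)

Weld metal: throat = 0.707×12 = 8.484 mm, L = 2×134 = 268 mm. φR_n = 0.75 × 0.6 × 480 × 8.484 × 268 = 491.1 kN.
Base metal shear (6 mm plate): yield φR_n = 1.0×0.6×345×6×268 = 332.9 kN; rupture φR_n = 0.75×0.6×450×6×268 = 325.6 kN; take 325.6 kN (rupture).
Tension yield (gross): A_g = 70×6 = 420 mm². φR_n = 0.90 × 345 × 420 = 130.4 kN.
Governing: min(491.1, 325.6, 130.4) = 130.4 kN → gross-section yield.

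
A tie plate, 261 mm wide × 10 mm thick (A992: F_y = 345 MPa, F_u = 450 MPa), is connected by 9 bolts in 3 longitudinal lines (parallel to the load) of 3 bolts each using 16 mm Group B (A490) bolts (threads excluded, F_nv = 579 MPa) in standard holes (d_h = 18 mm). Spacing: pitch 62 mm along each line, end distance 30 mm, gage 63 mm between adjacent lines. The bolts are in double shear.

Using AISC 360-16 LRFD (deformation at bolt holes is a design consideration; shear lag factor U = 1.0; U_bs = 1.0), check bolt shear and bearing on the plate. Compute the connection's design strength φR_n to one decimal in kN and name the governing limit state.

1032.8 kN (bearing governs)

Bolt shear: A_b = π(16)²/4 = 201.06 mm². φR_n = 0.75 × 579 × 201.06 × 9 × 2 = 1571.6 kN.
Bearing (10 mm plate, F_u = 450 MPa): end bolts L_c = 30 − 18/2 = 21, R_n = min(1.2×21×10×450, 2.4×16×10×450) = 113.4 kN/bolt; interior L_c = 62 − 18 = 44, R_n = 172.8 kN/bolt. φR_n = 0.75 × (3×113.4 + 6×172.8) = 1032.8 kN.
Governing: min(1571.6, 1032.8) = 1032.8 kN → bearing.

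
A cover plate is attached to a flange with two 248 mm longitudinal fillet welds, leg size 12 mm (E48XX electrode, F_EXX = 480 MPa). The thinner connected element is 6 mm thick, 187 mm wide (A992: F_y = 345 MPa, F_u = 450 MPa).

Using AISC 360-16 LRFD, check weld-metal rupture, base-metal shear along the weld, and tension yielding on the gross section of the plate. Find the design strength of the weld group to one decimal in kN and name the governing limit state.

348.4 kN (gross-section yield governs)

Weld metal: throat = 0.707×12 = 8.484 mm, L = 2×248 = 496 mm. φR_n = 0.75 × 0.6 × 480 × 8.484 × 496 = 908.9 kN.
Base metal shear (6 mm plate): yield φR_n = 1.0×0.6×345×6×496 = 616.0 kN; rupture φR_n = 0.75×0.6×450×6×496 = 602.6 kN; take 602.6 kN (rupture).
Tension yield (gross): A_g = 187×6 = 1122 mm². φR_n = 0.90 × 345 × 1122 = 348.4 kN.
Governing: min(908.9, 602.6, 348.4) = 348.4 kN → gross-section yield.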